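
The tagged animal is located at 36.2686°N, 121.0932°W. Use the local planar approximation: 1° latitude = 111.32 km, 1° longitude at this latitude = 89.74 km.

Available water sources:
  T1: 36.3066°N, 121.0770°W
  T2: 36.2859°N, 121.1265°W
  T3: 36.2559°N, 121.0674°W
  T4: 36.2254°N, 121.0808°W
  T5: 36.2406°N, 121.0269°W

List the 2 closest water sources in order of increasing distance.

Distances from 36.2686°N, 121.0932°W:
T1: √((0.0380·111.32)² + (0.0162·89.74)²) = √(17.894254 + 2.113500) = 4.4730 km
T2: √((0.0173·111.32)² + (-0.0333·89.74)²) = √(3.708844 + 8.930188) = 3.5551 km
T3: √((-0.0127·111.32)² + (0.0258·89.74)²) = √(1.998729 + 5.360577) = 2.7128 km
T4: √((-0.0432·111.32)² + (0.0124·89.74)²) = √(23.126712 + 1.238270) = 4.9361 km
T5: √((-0.0280·111.32)² + (0.0663·89.74)²) = √(9.715440 + 35.399668) = 6.7168 km
Sorted: T3 (2.7128 km) < T2 (3.5551 km) < T1 (4.4730 km) < T4 (4.9361 km) < …

T3, T2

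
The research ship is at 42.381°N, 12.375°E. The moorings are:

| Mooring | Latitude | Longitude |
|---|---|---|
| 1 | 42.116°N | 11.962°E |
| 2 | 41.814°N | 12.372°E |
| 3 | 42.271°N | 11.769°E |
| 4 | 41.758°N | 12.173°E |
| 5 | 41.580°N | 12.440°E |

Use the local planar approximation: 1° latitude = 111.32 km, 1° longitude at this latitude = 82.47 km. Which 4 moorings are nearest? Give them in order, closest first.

1, 3, 2, 4

Distances from 42.381°N, 12.375°E:
1: 45.059 km
2: 63.119 km
3: 51.455 km
4: 71.325 km
5: 89.328 km
Sorted: 1 (45.059 km) < 3 (51.455 km) < 2 (63.119 km) < 4 (71.325 km) < 5 (89.328 km)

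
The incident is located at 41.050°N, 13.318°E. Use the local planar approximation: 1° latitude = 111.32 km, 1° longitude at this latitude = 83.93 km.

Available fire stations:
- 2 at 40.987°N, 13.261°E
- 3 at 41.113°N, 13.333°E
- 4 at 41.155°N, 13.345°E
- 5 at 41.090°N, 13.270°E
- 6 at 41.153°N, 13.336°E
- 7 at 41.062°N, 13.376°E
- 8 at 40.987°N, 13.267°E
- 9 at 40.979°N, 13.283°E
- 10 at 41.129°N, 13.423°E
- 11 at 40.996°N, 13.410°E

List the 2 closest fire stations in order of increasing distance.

Distances from 41.050°N, 13.318°E:
2: √((-0.063·111.32)² + (-0.057·83.93)²) = √(49.18441 + 22.88675) = 8.489 km
3: √((0.063·111.32)² + (0.015·83.93)²) = √(49.18441 + 1.58496) = 7.125 km
4: √((0.105·111.32)² + (0.027·83.93)²) = √(136.62337 + 5.13525) = 11.906 km
5: √((0.040·111.32)² + (-0.048·83.93)²) = √(19.82743 + 16.22994) = 6.005 km
6: √((0.103·111.32)² + (0.018·83.93)²) = √(131.46824 + 2.28234) = 11.565 km
7: √((0.012·111.32)² + (0.058·83.93)²) = √(1.78447 + 23.69684) = 5.048 km
8: √((-0.063·111.32)² + (-0.051·83.93)²) = √(49.18441 + 18.32208) = 8.216 km
9: √((-0.071·111.32)² + (-0.035·83.93)²) = √(62.46879 + 8.62920) = 8.432 km
10: √((0.079·111.32)² + (0.105·83.93)²) = √(77.33936 + 77.66280) = 12.450 km
11: √((-0.054·111.32)² + (0.092·83.93)²) = √(36.13549 + 59.62249) = 9.786 km
Sorted: 7 (5.048 km) < 5 (6.005 km) < 3 (7.125 km) < 8 (8.216 km) < …

7, 5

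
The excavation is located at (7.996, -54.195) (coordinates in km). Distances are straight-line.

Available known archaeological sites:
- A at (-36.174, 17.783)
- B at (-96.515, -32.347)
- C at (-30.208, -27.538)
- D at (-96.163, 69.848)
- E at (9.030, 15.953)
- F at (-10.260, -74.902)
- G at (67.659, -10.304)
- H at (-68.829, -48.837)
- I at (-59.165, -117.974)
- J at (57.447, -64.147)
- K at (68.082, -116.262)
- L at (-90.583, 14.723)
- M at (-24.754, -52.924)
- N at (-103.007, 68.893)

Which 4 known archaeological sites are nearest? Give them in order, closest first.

Distances from (7.996, -54.195):
A: 84.450 km
B: 106.770 km
C: 46.585 km
D: 161.975 km
E: 70.156 km
F: 27.605 km
G: 74.068 km
H: 77.012 km
I: 92.619 km
J: 50.442 km
K: 86.387 km
L: 120.281 km
M: 32.775 km
N: 165.748 km
Sorted: F (27.605 km) < M (32.775 km) < C (46.585 km) < J (50.442 km) < E (70.156 km) < G (74.068 km) < …

F, M, C, J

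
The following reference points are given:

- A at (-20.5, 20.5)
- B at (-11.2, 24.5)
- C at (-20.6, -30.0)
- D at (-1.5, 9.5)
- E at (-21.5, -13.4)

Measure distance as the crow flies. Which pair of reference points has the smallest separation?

Pairwise distances:
A–B: 10.1
A–C: 50.5
A–D: 22.0
A–E: 33.9
B–C: 55.3
B–D: 17.9
B–E: 39.3
C–D: 43.9
C–E: 16.6
D–E: 30.4
Closest pair: A–B at 10.1.

A and B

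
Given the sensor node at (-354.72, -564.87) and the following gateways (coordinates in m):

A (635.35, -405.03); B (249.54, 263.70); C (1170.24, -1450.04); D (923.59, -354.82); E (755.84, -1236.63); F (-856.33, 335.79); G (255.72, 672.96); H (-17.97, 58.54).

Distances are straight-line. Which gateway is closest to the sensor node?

H

Distances from (-354.72, -564.87):
A: √((990.07)² + (159.84)²) = √(980238.6049 + 25548.8256) = 1002.89 m
B: √((604.26)² + (828.57)²) = √(365130.1476 + 686528.2449) = 1025.50 m
C: √((1524.96)² + (-885.17)²) = √(2325503.0016 + 783525.9289) = 1763.24 m
D: √((1278.31)² + (210.05)²) = √(1634076.4561 + 44121.0025) = 1295.45 m
E: √((1110.56)² + (-671.76)²) = √(1233343.5136 + 451261.4976) = 1297.92 m
F: √((-501.61)² + (900.66)²) = √(251612.5921 + 811188.4356) = 1030.92 m
G: √((610.44)² + (1237.83)²) = √(372636.9936 + 1532223.1089) = 1380.17 m
H: √((336.75)² + (623.41)²) = √(113400.5625 + 388640.0281) = 708.55 m
Minimum: H at 708.55 m.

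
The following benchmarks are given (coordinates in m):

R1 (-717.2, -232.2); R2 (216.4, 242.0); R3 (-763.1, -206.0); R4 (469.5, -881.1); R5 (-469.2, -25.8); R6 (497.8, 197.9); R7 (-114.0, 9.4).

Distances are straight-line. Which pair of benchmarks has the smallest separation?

Pairwise distances:
R1–R2: √((933.6)² + (474.2)²) = √(871608.960 + 224865.640) = 1047.1 m
R1–R3: √((-45.9)² + (26.2)²) = √(2106.810 + 686.440) = 52.9 m
R1–R4: √((1186.7)² + (-648.9)²) = √(1408256.890 + 421071.210) = 1352.5 m
R1–R5: √((248.0)² + (206.4)²) = √(61504.000 + 42600.960) = 322.7 m
R1–R6: √((1215.0)² + (430.1)²) = √(1476225.000 + 184986.010) = 1288.9 m
R1–R7: √((603.2)² + (241.6)²) = √(363850.240 + 58370.560) = 649.8 m
R2–R3: √((-979.5)² + (-448.0)²) = √(959420.250 + 200704.000) = 1077.1 m
R2–R4: √((253.1)² + (-1123.1)²) = √(64059.610 + 1261353.610) = 1151.3 m
R2–R5: √((-685.6)² + (-267.8)²) = √(470047.360 + 71716.840) = 736.0 m
R2–R6: √((281.4)² + (-44.1)²) = √(79185.960 + 1944.810) = 284.8 m
R2–R7: √((-330.4)² + (-232.6)²) = √(109164.160 + 54102.760) = 404.1 m
R3–R4: √((1232.6)² + (-675.1)²) = √(1519302.760 + 455760.010) = 1405.4 m
R3–R5: √((293.9)² + (180.2)²) = √(86377.210 + 32472.040) = 344.7 m
R3–R6: √((1260.9)² + (403.9)²) = √(1589868.810 + 163135.210) = 1324.0 m
R3–R7: √((649.1)² + (215.4)²) = √(421330.810 + 46397.160) = 683.9 m
R4–R5: √((-938.7)² + (855.3)²) = √(881157.690 + 731538.090) = 1269.9 m
R4–R6: √((28.3)² + (1079.0)²) = √(800.890 + 1164241.000) = 1079.4 m
R4–R7: √((-583.5)² + (890.5)²) = √(340472.250 + 792990.250) = 1064.6 m
R5–R6: √((967.0)² + (223.7)²) = √(935089.000 + 50041.690) = 992.5 m
R5–R7: √((355.2)² + (35.2)²) = √(126167.040 + 1239.040) = 356.9 m
R6–R7: √((-611.8)² + (-188.5)²) = √(374299.240 + 35532.250) = 640.2 m
Closest pair: R1–R3 at 52.9 m.

R1 and R3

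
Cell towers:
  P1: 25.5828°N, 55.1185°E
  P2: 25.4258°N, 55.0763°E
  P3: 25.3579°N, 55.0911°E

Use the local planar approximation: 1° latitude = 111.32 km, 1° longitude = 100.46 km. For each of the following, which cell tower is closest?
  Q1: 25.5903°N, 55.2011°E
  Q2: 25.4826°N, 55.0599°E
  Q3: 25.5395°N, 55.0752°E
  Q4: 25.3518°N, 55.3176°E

Q1→P1; Q2→P2; Q3→P1; Q4→P3

Q1 at 25.5903°N, 55.2011°E:
  P1: 8.3399 km
  P2: 22.1928 km
  P3: 28.1321 km
  → nearest: P1 (8.3399 km)
Q2 at 25.4826°N, 55.0599°E:
  P1: 12.6124 km
  P2: 6.5341 km
  P3: 14.2311 km
  → nearest: P2 (6.5341 km)
Q3 at 25.5395°N, 55.0752°E:
  P1: 6.4927 km
  P2: 12.6576 km
  P3: 20.2787 km
  → nearest: P1 (6.4927 km)
Q4 at 25.3518°N, 55.3176°E:
  P1: 32.5779 km
  P2: 25.6024 km
  P3: 22.7643 km
  → nearest: P3 (22.7643 km)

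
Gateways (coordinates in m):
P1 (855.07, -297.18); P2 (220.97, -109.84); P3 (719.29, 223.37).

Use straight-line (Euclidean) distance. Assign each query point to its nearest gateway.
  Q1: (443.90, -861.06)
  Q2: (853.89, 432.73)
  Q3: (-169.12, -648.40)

Q1→P1; Q2→P3; Q3→P2

Q1 at (443.90, -861.06):
  P1: √((411.17)² + (563.88)²) = √(169060.7689 + 317960.6544) = 697.87 m
  P2: √((-222.93)² + (751.22)²) = √(49697.7849 + 564331.4884) = 783.60 m
  P3: √((275.39)² + (1084.43)²) = √(75839.6521 + 1175988.4249) = 1118.85 m
  → nearest: P1 (697.87 m)
Q2 at (853.89, 432.73):
  P1: √((1.18)² + (-729.91)²) = √(1.3924 + 532768.6081) = 729.91 m
  P2: √((-632.92)² + (-542.57)²) = √(400587.7264 + 294382.2049) = 833.65 m
  P3: √((-134.60)² + (-209.36)²) = √(18117.1600 + 43831.6096) = 248.90 m
  → nearest: P3 (248.90 m)
Q3 at (-169.12, -648.40):
  P1: √((1024.19)² + (351.22)²) = √(1048965.1561 + 123355.4884) = 1082.74 m
  P2: √((390.09)² + (538.56)²) = √(152170.2081 + 290046.8736) = 664.99 m
  P3: √((888.41)² + (871.77)²) = √(789272.3281 + 759982.9329) = 1244.69 m
  → nearest: P2 (664.99 m)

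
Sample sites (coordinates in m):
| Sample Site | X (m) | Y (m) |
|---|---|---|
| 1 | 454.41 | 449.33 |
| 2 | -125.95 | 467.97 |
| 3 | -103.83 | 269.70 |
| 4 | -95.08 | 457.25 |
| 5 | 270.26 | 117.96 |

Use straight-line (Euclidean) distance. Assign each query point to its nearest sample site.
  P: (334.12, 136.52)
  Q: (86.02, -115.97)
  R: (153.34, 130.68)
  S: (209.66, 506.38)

P→5; Q→5; R→5; S→1

P at (334.12, 136.52):
  1: √((120.29)² + (312.81)²) = √(14469.6841 + 97850.0961) = 335.14 m
  2: √((-460.07)² + (331.45)²) = √(211664.4049 + 109859.1025) = 567.03 m
  3: √((-437.95)² + (133.18)²) = √(191800.2025 + 17736.9124) = 457.75 m
  4: √((-429.20)² + (320.73)²) = √(184212.6400 + 102867.7329) = 535.80 m
  5: √((-63.86)² + (-18.56)²) = √(4078.0996 + 344.4736) = 66.50 m
  → nearest: 5 (66.50 m)
Q at (86.02, -115.97):
  1: √((368.39)² + (565.30)²) = √(135711.1921 + 319564.0900) = 674.74 m
  2: √((-211.97)² + (583.94)²) = √(44931.2809 + 340985.9236) = 621.22 m
  3: √((-189.85)² + (385.67)²) = √(36043.0225 + 148741.3489) = 429.87 m
  4: √((-181.10)² + (573.22)²) = √(32797.2100 + 328581.1684) = 601.15 m
  5: √((184.24)² + (233.93)²) = √(33944.3776 + 54723.2449) = 297.77 m
  → nearest: 5 (297.77 m)
R at (153.34, 130.68):
  1: √((301.07)² + (318.65)²) = √(90643.1449 + 101537.8225) = 438.38 m
  2: √((-279.29)² + (337.29)²) = √(78002.9041 + 113764.5441) = 437.91 m
  3: √((-257.17)² + (139.02)²) = √(66136.4089 + 19326.5604) = 292.34 m
  4: √((-248.42)² + (326.57)²) = √(61712.4964 + 106647.9649) = 410.32 m
  5: √((116.92)² + (-12.72)²) = √(13670.2864 + 161.7984) = 117.61 m
  → nearest: 5 (117.61 m)
S at (209.66, 506.38):
  1: √((244.75)² + (-57.05)²) = √(59902.5625 + 3254.7025) = 251.31 m
  2: √((-335.61)² + (-38.41)²) = √(112634.0721 + 1475.3281) = 337.80 m
  3: √((-313.49)² + (-236.68)²) = √(98275.9801 + 56017.4224) = 392.80 m
  4: √((-304.74)² + (-49.13)²) = √(92866.4676 + 2413.7569) = 308.67 m
  5: √((60.60)² + (-388.42)²) = √(3672.3600 + 150870.0964) = 393.12 m
  → nearest: 1 (251.31 m)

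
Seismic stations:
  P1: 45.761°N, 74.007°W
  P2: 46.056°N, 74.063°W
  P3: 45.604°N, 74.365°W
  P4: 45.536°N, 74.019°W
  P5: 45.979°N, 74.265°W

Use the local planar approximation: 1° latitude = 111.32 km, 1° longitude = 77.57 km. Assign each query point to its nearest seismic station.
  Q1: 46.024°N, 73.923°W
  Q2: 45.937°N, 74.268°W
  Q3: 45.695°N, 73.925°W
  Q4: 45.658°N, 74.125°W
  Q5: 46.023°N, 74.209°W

Q1→P2; Q2→P5; Q3→P1; Q4→P1; Q5→P5

Q1 at 46.024°N, 73.923°W:
  P1: √((-0.263·111.32)² + (-0.084·77.57)²) = √(857.15210 + 42.45669) = 29.993 km
  P2: √((0.032·111.32)² + (-0.140·77.57)²) = √(12.68955 + 117.93526) = 11.429 km
  P3: √((-0.420·111.32)² + (-0.442·77.57)²) = √(2185.97392 + 1175.52568) = 57.978 km
  P4: √((-0.488·111.32)² + (-0.096·77.57)²) = √(2951.11436 + 55.45364) = 54.832 km
  P5: √((-0.045·111.32)² + (-0.342·77.57)²) = √(25.09409 + 703.78466) = 26.998 km
  → nearest: P2 (11.429 km)
Q2 at 45.937°N, 74.268°W:
  P1: √((-0.176·111.32)² + (0.261·77.57)²) = √(383.85900 + 409.89120) = 28.174 km
  P2: √((0.119·111.32)² + (0.205·77.57)²) = √(175.48513 + 252.86883) = 20.697 km
  P3: √((-0.333·111.32)² + (-0.097·77.57)²) = √(1374.15228 + 56.61494) = 37.825 km
  P4: √((-0.401·111.32)² + (0.249·77.57)²) = √(1992.66889 + 373.06652) = 48.639 km
  P5: √((0.042·111.32)² + (0.003·77.57)²) = √(21.85974 + 0.05415) = 4.681 km
  → nearest: P5 (4.681 km)
Q3 at 45.695°N, 73.925°W:
  P1: √((0.066·111.32)² + (-0.082·77.57)²) = √(53.98017 + 40.45901) = 9.718 km
  P2: √((0.361·111.32)² + (-0.138·77.57)²) = √(1614.95639 + 114.58975) = 41.588 km
  P3: √((-0.091·111.32)² + (-0.440·77.57)²) = √(102.61933 + 1164.91151) = 35.602 km
  P4: √((-0.159·111.32)² + (-0.094·77.57)²) = √(313.28575 + 53.16714) = 19.143 km
  P5: √((0.284·111.32)² + (-0.340·77.57)²) = √(999.50064 + 695.57733) = 41.171 km
  → nearest: P1 (9.718 km)
Q4 at 45.658°N, 74.125°W:
  P1: √((0.103·111.32)² + (0.118·77.57)²) = √(131.46824 + 83.78217) = 14.671 km
  P2: √((0.398·111.32)² + (0.062·77.57)²) = √(1962.96492 + 23.12975) = 44.566 km
  P3: √((-0.054·111.32)² + (-0.240·77.57)²) = √(36.13549 + 346.58524) = 19.563 km
  P4: √((-0.122·111.32)² + (0.106·77.57)²) = √(184.44465 + 67.60819) = 15.876 km
  P5: √((0.321·111.32)² + (-0.140·77.57)²) = √(1276.89875 + 117.93526) = 37.347 km
  → nearest: P1 (14.671 km)
Q5 at 46.023°N, 74.209°W:
  P1: √((-0.262·111.32)² + (0.202·77.57)²) = √(850.64622 + 245.52195) = 33.108 km
  P2: √((0.033·111.32)² + (0.146·77.57)²) = √(13.49504 + 128.26061) = 11.906 km
  P3: √((-0.419·111.32)² + (-0.156·77.57)²) = √(2175.57691 + 146.43226) = 48.187 km
  P4: √((-0.487·111.32)² + (0.190·77.57)²) = √(2939.03202 + 217.21749) = 56.181 km
  P5: √((-0.044·111.32)² + (-0.056·77.57)²) = √(23.99119 + 18.86964) = 6.547 km
  → nearest: P5 (6.547 km)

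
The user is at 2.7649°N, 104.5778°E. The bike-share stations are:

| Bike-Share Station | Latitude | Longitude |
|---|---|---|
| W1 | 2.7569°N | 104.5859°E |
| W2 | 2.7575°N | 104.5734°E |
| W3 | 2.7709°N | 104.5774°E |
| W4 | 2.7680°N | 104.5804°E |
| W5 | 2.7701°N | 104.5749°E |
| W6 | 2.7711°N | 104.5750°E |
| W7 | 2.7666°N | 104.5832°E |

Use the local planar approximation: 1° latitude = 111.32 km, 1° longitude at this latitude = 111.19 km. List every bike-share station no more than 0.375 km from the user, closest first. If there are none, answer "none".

none

Distances from 2.7649°N, 104.5778°E:
W1: 1.2666 km
W2: 0.9581 km
W3: 0.6694 km
W4: 0.4502 km
W5: 0.6626 km
W6: 0.7572 km
W7: 0.6295 km
Threshold 0.375 km: none within range.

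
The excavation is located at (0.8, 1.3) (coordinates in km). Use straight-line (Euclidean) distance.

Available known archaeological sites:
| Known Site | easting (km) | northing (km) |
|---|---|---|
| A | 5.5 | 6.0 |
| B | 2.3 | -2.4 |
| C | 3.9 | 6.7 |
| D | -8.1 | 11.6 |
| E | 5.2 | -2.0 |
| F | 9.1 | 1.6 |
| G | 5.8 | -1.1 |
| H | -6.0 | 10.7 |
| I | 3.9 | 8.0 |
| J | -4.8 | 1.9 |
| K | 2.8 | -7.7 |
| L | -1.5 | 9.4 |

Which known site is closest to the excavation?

Distances from (0.8, 1.3):
A: 6.65 km
B: 3.99 km
C: 6.23 km
D: 13.61 km
E: 5.50 km
F: 8.31 km
G: 5.55 km
H: 11.60 km
I: 7.38 km
J: 5.63 km
K: 9.22 km
L: 8.42 km
Minimum: B at 3.99 km.

B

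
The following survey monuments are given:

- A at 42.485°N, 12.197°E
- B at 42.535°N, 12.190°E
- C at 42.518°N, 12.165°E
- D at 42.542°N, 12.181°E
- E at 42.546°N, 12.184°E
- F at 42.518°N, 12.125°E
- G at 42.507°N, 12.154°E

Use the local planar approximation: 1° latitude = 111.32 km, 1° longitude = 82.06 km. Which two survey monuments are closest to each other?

Pairwise distances:
D–E: 0.509 km
B–D: 1.074 km
B–E: 1.320 km
C–G: 1.521 km
F–G: 2.676 km
B–C: 2.791 km
C–D: 2.977 km
C–F: 3.282 km
C–E: 3.485 km
B–G: 4.294 km
A–G: 4.295 km
D–G: 4.482 km
A–C: 4.516 km
E–G: 4.991 km
D–F: 5.316 km
A–B: 5.596 km
B–F: 5.660 km
E–F: 5.758 km
A–D: 6.480 km
A–E: 6.874 km
A–F: 6.957 km
Closest pair: D–E at 0.509 km.

D and E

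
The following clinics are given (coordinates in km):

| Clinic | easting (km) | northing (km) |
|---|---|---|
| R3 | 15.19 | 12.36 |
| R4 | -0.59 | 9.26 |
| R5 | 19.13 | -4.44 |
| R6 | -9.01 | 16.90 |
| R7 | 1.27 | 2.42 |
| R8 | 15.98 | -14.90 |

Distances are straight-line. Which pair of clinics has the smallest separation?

Pairwise distances:
R3–R4: √((-15.78)² + (-3.10)²) = √(249.0084 + 9.6100) = 16.08 km
R3–R5: √((3.94)² + (-16.80)²) = √(15.5236 + 282.2400) = 17.26 km
R3–R6: √((-24.20)² + (4.54)²) = √(585.6400 + 20.6116) = 24.62 km
R3–R7: √((-13.92)² + (-9.94)²) = √(193.7664 + 98.8036) = 17.10 km
R3–R8: √((0.79)² + (-27.26)²) = √(0.6241 + 743.1076) = 27.27 km
R4–R5: √((19.72)² + (-13.70)²) = √(388.8784 + 187.6900) = 24.01 km
R4–R6: √((-8.42)² + (7.64)²) = √(70.8964 + 58.3696) = 11.37 km
R4–R7: √((1.86)² + (-6.84)²) = √(3.4596 + 46.7856) = 7.09 km
R4–R8: √((16.57)² + (-24.16)²) = √(274.5649 + 583.7056) = 29.30 km
R5–R6: √((-28.14)² + (21.34)²) = √(791.8596 + 455.3956) = 35.32 km
R5–R7: √((-17.86)² + (6.86)²) = √(318.9796 + 47.0596) = 19.13 km
R5–R8: √((-3.15)² + (-10.46)²) = √(9.9225 + 109.4116) = 10.92 km
R6–R7: √((10.28)² + (-14.48)²) = √(105.6784 + 209.6704) = 17.76 km
R6–R8: √((24.99)² + (-31.80)²) = √(624.5001 + 1011.2400) = 40.44 km
R7–R8: √((14.71)² + (-17.32)²) = √(216.3841 + 299.9824) = 22.72 km
Closest pair: R4–R7 at 7.09 km.

R4 and R7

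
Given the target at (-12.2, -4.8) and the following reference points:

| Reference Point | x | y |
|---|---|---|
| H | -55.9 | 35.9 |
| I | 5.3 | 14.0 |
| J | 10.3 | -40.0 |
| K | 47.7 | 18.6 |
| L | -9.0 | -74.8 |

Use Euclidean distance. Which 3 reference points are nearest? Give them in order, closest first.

Distances from (-12.2, -4.8):
H: √((-43.7)² + (40.7)²) = √(1909.690 + 1656.490) = 59.7
I: √((17.5)² + (18.8)²) = √(306.250 + 353.440) = 25.7
J: √((22.5)² + (-35.2)²) = √(506.250 + 1239.040) = 41.8
K: √((59.9)² + (23.4)²) = √(3588.010 + 547.560) = 64.3
L: √((3.2)² + (-70.0)²) = √(10.240 + 4900.000) = 70.1
Sorted: I (25.7) < J (41.8) < H (59.7) < K (64.3) < L (70.1)

I, J, H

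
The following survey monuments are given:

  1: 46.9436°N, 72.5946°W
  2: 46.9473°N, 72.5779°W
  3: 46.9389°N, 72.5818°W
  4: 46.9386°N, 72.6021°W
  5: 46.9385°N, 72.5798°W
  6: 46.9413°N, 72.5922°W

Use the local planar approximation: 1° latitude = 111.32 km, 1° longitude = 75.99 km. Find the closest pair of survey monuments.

3 and 5

Pairwise distances:
3–5: 0.1584 km
1–6: 0.3143 km
1–4: 0.7966 km
4–6: 0.8101 km
3–6: 0.8342 km
2–3: 0.9809 km
2–5: 0.9902 km
5–6: 0.9925 km
1–3: 1.1045 km
1–5: 1.2598 km
2–6: 1.2755 km
1–2: 1.3342 km
3–4: 1.5430 km
4–5: 1.6946 km
2–4: 2.0784 km
Closest pair: 3–5 at 0.1584 km.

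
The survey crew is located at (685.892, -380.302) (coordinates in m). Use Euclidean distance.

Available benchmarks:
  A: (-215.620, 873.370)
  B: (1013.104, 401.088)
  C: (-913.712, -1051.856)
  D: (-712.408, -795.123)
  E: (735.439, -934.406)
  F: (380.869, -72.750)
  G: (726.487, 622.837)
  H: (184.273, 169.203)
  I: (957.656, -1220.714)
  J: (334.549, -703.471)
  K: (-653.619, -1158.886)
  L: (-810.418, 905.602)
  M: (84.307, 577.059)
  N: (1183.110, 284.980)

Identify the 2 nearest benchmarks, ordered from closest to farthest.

F, J

Distances from (685.892, -380.302):
A: 1544.156 m
B: 847.135 m
C: 1734.854 m
D: 1458.533 m
E: 556.315 m
F: 433.160 m
G: 1003.960 m
H: 744.028 m
I: 883.260 m
J: 477.368 m
K: 1549.349 m
L: 1972.940 m
M: 1130.683 m
N: 830.558 m
Sorted: F (433.160 m) < J (477.368 m) < E (556.315 m) < H (744.028 m) < …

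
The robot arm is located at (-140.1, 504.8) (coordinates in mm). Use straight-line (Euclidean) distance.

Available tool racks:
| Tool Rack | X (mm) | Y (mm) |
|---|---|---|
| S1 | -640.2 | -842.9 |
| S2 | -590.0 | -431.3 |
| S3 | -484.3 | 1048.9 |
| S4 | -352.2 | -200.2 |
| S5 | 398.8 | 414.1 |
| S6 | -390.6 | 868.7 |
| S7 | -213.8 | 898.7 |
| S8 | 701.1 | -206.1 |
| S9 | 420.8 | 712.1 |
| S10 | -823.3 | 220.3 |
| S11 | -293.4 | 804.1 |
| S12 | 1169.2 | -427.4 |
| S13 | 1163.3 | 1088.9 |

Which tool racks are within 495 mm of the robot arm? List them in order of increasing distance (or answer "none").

S11, S7, S6

Distances from (-140.1, 504.8):
S1: 1437.5 mm
S2: 1038.6 mm
S3: 643.8 mm
S4: 736.2 mm
S5: 546.5 mm
S6: 441.8 mm
S7: 400.7 mm
S8: 1101.4 mm
S9: 598.0 mm
S10: 740.1 mm
S11: 336.3 mm
S12: 1607.3 mm
S13: 1428.3 mm
Threshold 495 mm: S11 (336.3 mm), S7 (400.7 mm), S6 (441.8 mm) are within range.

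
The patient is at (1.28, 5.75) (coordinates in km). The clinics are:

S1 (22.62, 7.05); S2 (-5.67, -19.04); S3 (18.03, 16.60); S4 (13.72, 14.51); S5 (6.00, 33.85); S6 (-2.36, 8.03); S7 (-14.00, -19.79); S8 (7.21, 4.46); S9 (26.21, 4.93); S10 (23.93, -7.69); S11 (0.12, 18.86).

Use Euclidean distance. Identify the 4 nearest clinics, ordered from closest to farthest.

S6, S8, S11, S4

Distances from (1.28, 5.75):
S1: 21.38 km
S2: 25.75 km
S3: 19.96 km
S4: 15.21 km
S5: 28.49 km
S6: 4.30 km
S7: 29.76 km
S8: 6.07 km
S9: 24.94 km
S10: 26.34 km
S11: 13.16 km
Sorted: S6 (4.30 km) < S8 (6.07 km) < S11 (13.16 km) < S4 (15.21 km) < S3 (19.96 km) < S1 (21.38 km) < …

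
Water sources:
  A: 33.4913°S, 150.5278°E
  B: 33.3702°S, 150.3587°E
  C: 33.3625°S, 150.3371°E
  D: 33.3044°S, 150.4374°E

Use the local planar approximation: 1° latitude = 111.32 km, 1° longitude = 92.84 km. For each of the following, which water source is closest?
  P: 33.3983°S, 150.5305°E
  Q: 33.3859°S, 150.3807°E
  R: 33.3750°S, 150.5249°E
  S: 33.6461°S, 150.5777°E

P at 33.3983°S, 150.5305°E:
  A: √((-0.0930·111.32)² + (-0.0027·92.84)²) = √(107.179640 + 0.062834) = 10.3558 km
  B: √((0.0281·111.32)² + (-0.1718·92.84)²) = √(9.784960 + 254.399693) = 16.2538 km
  C: √((0.0358·111.32)² + (-0.1934·92.84)²) = √(15.882265 + 322.391218) = 18.3922 km
  D: √((0.0939·111.32)² + (-0.0931·92.84)²) = √(109.264122 + 74.708433) = 13.5636 km
  → nearest: A (10.3558 km)
Q at 33.3859°S, 150.3807°E:
  A: √((-0.1054·111.32)² + (0.1471·92.84)²) = √(137.666293 + 186.507203) = 18.0048 km
  B: √((0.0157·111.32)² + (-0.0220·92.84)²) = √(3.054539 + 4.171725) = 2.6882 km
  C: √((0.0234·111.32)² + (-0.0436·92.84)²) = √(6.785441 + 16.384879) = 4.8136 km
  D: √((0.0815·111.32)² + (0.0567·92.84)²) = √(82.311708 + 27.709991) = 10.4891 km
  → nearest: B (2.6882 km)
R at 33.3750°S, 150.5249°E:
  A: √((-0.1163·111.32)² + (0.0029·92.84)²) = √(167.612277 + 0.072488) = 12.9493 km
  B: √((0.0048·111.32)² + (-0.1662·92.84)²) = √(0.285515 + 238.085147) = 15.4393 km
  C: √((0.0125·111.32)² + (-0.1878·92.84)²) = √(1.936272 + 303.991499) = 17.4908 km
  D: √((0.0706·111.32)² + (-0.0875·92.84)²) = √(61.766899 + 65.991252) = 11.3030 km
  → nearest: D (11.3030 km)
S at 33.6461°S, 150.5777°E:
  A: √((0.1548·111.32)² + (-0.0499·92.84)²) = √(296.953404 + 21.462058) = 17.8442 km
  B: √((0.2759·111.32)² + (-0.2190·92.84)²) = √(943.299917 + 413.388597) = 36.8333 km
  C: √((0.2836·111.32)² + (-0.2406·92.84)²) = √(996.687125 + 498.955150) = 38.6735 km
  D: √((0.3417·111.32)² + (-0.1403·92.84)²) = √(1446.892791 + 169.662400) = 40.2064 km
  → nearest: A (17.8442 km)

P→A; Q→B; R→D; S→A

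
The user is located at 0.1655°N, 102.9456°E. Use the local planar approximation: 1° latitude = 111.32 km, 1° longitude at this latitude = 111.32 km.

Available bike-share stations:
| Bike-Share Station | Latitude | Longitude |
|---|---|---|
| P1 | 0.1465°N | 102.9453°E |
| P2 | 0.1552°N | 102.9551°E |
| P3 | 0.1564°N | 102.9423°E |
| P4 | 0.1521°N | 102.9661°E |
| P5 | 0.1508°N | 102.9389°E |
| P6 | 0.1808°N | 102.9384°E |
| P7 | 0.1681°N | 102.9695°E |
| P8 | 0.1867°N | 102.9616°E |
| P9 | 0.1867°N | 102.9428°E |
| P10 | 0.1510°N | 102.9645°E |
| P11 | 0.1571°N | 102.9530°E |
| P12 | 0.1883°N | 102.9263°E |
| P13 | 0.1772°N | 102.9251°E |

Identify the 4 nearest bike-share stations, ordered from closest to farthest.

Distances from 0.1655°N, 102.9456°E:
P1: √((-0.0190·111.32)² + (-0.0003·111.32)²) = √(4.473563 + 0.001115) = 2.1153 km
P2: √((-0.0103·111.32)² + (0.0095·111.32)²) = √(1.314682 + 1.118391) = 1.5598 km
P3: √((-0.0091·111.32)² + (-0.0033·111.32)²) = √(1.026193 + 0.134950) = 1.0776 km
P4: √((-0.0134·111.32)² + (0.0205·111.32)²) = √(2.225133 + 5.207798) = 2.7263 km
P5: √((-0.0147·111.32)² + (-0.0067·111.32)²) = √(2.677818 + 0.556283) = 1.7984 km
P6: √((0.0153·111.32)² + (-0.0072·111.32)²) = √(2.900877 + 0.642409) = 1.8824 km
P7: √((0.0026·111.32)² + (0.0239·111.32)²) = √(0.083771 + 7.078516) = 2.6762 km
P8: √((0.0212·111.32)² + (0.0160·111.32)²) = √(5.569524 + 3.172388) = 2.9567 km
P9: √((0.0212·111.32)² + (-0.0028·111.32)²) = √(5.569524 + 0.097154) = 2.3805 km
P10: √((-0.0145·111.32)² + (0.0189·111.32)²) = √(2.605448 + 4.426597) = 2.6518 km
P11: √((-0.0084·111.32)² + (0.0074·111.32)²) = √(0.874390 + 0.678594) = 1.2462 km
P12: √((0.0228·111.32)² + (-0.0193·111.32)²) = √(6.441931 + 4.615949) = 3.3253 km
P13: √((0.0117·111.32)² + (-0.0205·111.32)²) = √(1.696360 + 5.207798) = 2.6276 km
Sorted: P3 (1.0776 km) < P11 (1.2462 km) < P2 (1.5598 km) < P5 (1.7984 km) < P6 (1.8824 km) < P1 (2.1153 km) < …

P3, P11, P2, P5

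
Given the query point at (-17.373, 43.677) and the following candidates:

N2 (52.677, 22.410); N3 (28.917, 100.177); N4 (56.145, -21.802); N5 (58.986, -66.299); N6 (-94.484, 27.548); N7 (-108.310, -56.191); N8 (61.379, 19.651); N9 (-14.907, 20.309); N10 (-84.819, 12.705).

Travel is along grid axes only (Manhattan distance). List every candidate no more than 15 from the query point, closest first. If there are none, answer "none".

Distances from (-17.373, 43.677):
N2: 91.317
N3: 102.790
N4: 138.997
N5: 186.335
N6: 93.240
N7: 190.805
N8: 102.778
N9: 25.834
N10: 98.418
Threshold 15: none within range.

none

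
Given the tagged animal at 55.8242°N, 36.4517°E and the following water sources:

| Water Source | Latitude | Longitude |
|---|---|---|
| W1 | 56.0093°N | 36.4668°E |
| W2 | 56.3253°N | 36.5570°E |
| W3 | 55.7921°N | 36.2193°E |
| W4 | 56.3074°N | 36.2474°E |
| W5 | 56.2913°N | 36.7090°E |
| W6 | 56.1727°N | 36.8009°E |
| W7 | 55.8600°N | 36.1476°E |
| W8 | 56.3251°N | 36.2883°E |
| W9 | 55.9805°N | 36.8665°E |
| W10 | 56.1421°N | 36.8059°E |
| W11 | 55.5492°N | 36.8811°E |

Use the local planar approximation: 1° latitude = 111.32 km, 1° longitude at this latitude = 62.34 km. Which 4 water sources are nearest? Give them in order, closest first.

W3, W7, W1, W9

Distances from 55.8242°N, 36.4517°E:
W1: √((0.1851·111.32)² + (0.0151·62.34)²) = √(424.579707 + 0.886110) = 20.6268 km
W2: √((0.5011·111.32)² + (0.1053·62.34)²) = √(3111.681951 + 43.091374) = 56.1674 km
W3: √((-0.0321·111.32)² + (-0.2324·62.34)²) = √(12.768987 + 209.896812) = 14.9220 km
W4: √((0.4832·111.32)² + (-0.2043·62.34)²) = √(2893.345166 + 162.207275) = 55.2771 km
W5: √((0.4671·111.32)² + (0.2573·62.34)²) = √(2703.747494 + 257.284231) = 54.4154 km
W6: √((0.3485·111.32)² + (0.3492·62.34)²) = √(1505.053577 + 473.894934) = 44.4854 km
W7: √((0.0358·111.32)² + (-0.3041·62.34)²) = √(15.882265 + 359.390370) = 19.3720 km
W8: √((0.5009·111.32)² + (-0.1634·62.34)²) = √(3109.198566 + 103.761849) = 56.6830 km
W9: √((0.1563·111.32)² + (0.4148·62.34)²) = √(302.736197 + 668.668849) = 31.1674 km
W10: √((0.3179·111.32)² + (0.3542·62.34)²) = √(1252.354992 + 487.562965) = 41.7123 km
W11: √((-0.2750·111.32)² + (0.4294·62.34)²) = √(937.155769 + 716.568439) = 40.6660 km
Sorted: W3 (14.9220 km) < W7 (19.3720 km) < W1 (20.6268 km) < W9 (31.1674 km) < W11 (40.6660 km) < W10 (41.7123 km) < …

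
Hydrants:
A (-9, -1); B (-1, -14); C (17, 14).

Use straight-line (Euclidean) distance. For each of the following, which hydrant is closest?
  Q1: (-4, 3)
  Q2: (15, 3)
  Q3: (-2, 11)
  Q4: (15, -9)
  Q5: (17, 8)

Q1→A; Q2→C; Q3→A; Q4→B; Q5→C

Q1 at (-4, 3):
  A: √((-5)² + (-4)²) = √(25.000 + 16.000) = 6.4
  B: √((3)² + (-17)²) = √(9.000 + 289.000) = 17.3
  C: √((21)² + (11)²) = √(441.000 + 121.000) = 23.7
  → nearest: A (6.4)
Q2 at (15, 3):
  A: √((-24)² + (-4)²) = √(576.000 + 16.000) = 24.3
  B: √((-16)² + (-17)²) = √(256.000 + 289.000) = 23.3
  C: √((2)² + (11)²) = √(4.000 + 121.000) = 11.2
  → nearest: C (11.2)
Q3 at (-2, 11):
  A: √((-7)² + (-12)²) = √(49.000 + 144.000) = 13.9
  B: √((1)² + (-25)²) = √(1.000 + 625.000) = 25.0
  C: √((19)² + (3)²) = √(361.000 + 9.000) = 19.2
  → nearest: A (13.9)
Q4 at (15, -9):
  A: √((-24)² + (8)²) = √(576.000 + 64.000) = 25.3
  B: √((-16)² + (-5)²) = √(256.000 + 25.000) = 16.8
  C: √((2)² + (23)²) = √(4.000 + 529.000) = 23.1
  → nearest: B (16.8)
Q5 at (17, 8):
  A: √((-26)² + (-9)²) = √(676.000 + 81.000) = 27.5
  B: √((-18)² + (-22)²) = √(324.000 + 484.000) = 28.4
  C: √((0)² + (6)²) = √(0.000 + 36.000) = 6.0
  → nearest: C (6.0)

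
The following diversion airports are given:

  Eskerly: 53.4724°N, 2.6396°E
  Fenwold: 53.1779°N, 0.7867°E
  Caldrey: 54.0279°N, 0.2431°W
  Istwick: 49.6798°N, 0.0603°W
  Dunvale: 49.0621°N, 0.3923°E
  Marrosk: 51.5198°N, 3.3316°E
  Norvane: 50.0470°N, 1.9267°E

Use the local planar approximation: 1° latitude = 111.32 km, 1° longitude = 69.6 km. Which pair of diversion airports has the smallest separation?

Istwick and Dunvale

Pairwise distances:
Eskerly–Fenwold: 133.0636 km
Eskerly–Caldrey: 209.9494 km
Eskerly–Istwick: 462.1229 km
Eskerly–Dunvale: 515.2680 km
Eskerly–Marrosk: 222.6355 km
Eskerly–Norvane: 384.5302 km
Fenwold–Caldrey: 118.7034 km
Fenwold–Istwick: 393.8454 km
Fenwold–Dunvale: 458.9924 km
Fenwold–Marrosk: 255.8182 km
Fenwold–Norvane: 357.4491 km
Caldrey–Istwick: 484.1977 km
Caldrey–Dunvale: 554.5590 km
Caldrey–Marrosk: 373.9714 km
Caldrey–Norvane: 468.1792 km
Istwick–Dunvale: 75.6345 km
Istwick–Marrosk: 312.5489 km
Istwick–Norvane: 144.2098 km
Dunvale–Marrosk: 341.6185 km
Dunvale–Norvane: 153.0547 km
Marrosk–Norvane: 190.8964 km
Closest pair: Istwick–Dunvale at 75.6345 km.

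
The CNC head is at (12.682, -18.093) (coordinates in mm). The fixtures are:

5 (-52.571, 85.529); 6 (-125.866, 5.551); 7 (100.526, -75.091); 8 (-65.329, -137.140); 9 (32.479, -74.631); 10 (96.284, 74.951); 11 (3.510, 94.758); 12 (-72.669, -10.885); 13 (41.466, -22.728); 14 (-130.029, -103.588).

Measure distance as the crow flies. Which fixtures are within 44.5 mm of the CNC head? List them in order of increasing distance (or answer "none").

Distances from (12.682, -18.093):
5: √((-65.253)² + (103.622)²) = √(4257.95401 + 10737.51888) = 122.456 mm
6: √((-138.548)² + (23.644)²) = √(19195.54830 + 559.03874) = 140.551 mm
7: √((87.844)² + (-56.998)²) = √(7716.56834 + 3248.77200) = 104.716 mm
8: √((-78.011)² + (-119.047)²) = √(6085.71612 + 14172.18821) = 142.330 mm
9: √((19.797)² + (-56.538)²) = √(391.92121 + 3196.54544) = 59.904 mm
10: √((83.602)² + (93.044)²) = √(6989.29440 + 8657.18594) = 125.086 mm
11: √((-9.172)² + (112.851)²) = √(84.12558 + 12735.34820) = 113.223 mm
12: √((-85.351)² + (7.208)²) = √(7284.79320 + 51.95526) = 85.655 mm
13: √((28.784)² + (-4.635)²) = √(828.51866 + 21.48323) = 29.155 mm
14: √((-142.711)² + (-85.495)²) = √(20366.42952 + 7309.39502) = 166.361 mm
Threshold 44.5 mm: 13 (29.155 mm) is within range.

13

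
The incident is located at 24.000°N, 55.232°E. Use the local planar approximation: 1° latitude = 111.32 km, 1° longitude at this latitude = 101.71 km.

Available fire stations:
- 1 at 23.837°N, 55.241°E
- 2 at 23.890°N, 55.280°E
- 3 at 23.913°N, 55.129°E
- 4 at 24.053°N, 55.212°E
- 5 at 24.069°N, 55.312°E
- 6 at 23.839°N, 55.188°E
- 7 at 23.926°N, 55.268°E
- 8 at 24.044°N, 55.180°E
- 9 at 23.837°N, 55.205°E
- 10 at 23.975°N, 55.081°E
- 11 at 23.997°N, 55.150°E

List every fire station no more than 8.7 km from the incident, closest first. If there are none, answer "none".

Distances from 24.000°N, 55.232°E:
1: 18.168 km
2: 13.183 km
3: 14.267 km
4: 6.241 km
5: 11.190 km
6: 18.473 km
7: 9.015 km
8: 7.209 km
9: 18.352 km
10: 15.608 km
11: 8.347 km
Threshold 8.7 km: 4 (6.241 km), 8 (7.209 km), 11 (8.347 km) are within range.

4, 8, 11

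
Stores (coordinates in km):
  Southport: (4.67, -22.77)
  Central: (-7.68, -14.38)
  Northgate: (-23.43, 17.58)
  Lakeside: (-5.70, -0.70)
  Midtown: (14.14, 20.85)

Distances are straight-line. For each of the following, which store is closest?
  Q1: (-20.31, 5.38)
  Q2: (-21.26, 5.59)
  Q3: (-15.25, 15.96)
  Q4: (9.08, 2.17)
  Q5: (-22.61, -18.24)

Q1 at (-20.31, 5.38):
  Southport: √((24.98)² + (-28.15)²) = √(624.0004 + 792.4225) = 37.64 km
  Central: √((12.63)² + (-19.76)²) = √(159.5169 + 390.4576) = 23.45 km
  Northgate: √((-3.12)² + (12.20)²) = √(9.7344 + 148.8400) = 12.59 km
  Lakeside: √((14.61)² + (-6.08)²) = √(213.4521 + 36.9664) = 15.82 km
  Midtown: √((34.45)² + (15.47)²) = √(1186.8025 + 239.3209) = 37.76 km
  → nearest: Northgate (12.59 km)
Q2 at (-21.26, 5.59):
  Southport: √((25.93)² + (-28.36)²) = √(672.3649 + 804.2896) = 38.43 km
  Central: √((13.58)² + (-19.97)²) = √(184.4164 + 398.8009) = 24.15 km
  Northgate: √((-2.17)² + (11.99)²) = √(4.7089 + 143.7601) = 12.18 km
  Lakeside: √((15.56)² + (-6.29)²) = √(242.1136 + 39.5641) = 16.78 km
  Midtown: √((35.40)² + (15.26)²) = √(1253.1600 + 232.8676) = 38.55 km
  → nearest: Northgate (12.18 km)
Q3 at (-15.25, 15.96):
  Southport: √((19.92)² + (-38.73)²) = √(396.8064 + 1500.0129) = 43.55 km
  Central: √((7.57)² + (-30.34)²) = √(57.3049 + 920.5156) = 31.27 km
  Northgate: √((-8.18)² + (1.62)²) = √(66.9124 + 2.6244) = 8.34 km
  Lakeside: √((9.55)² + (-16.66)²) = √(91.2025 + 277.5556) = 19.20 km
  Midtown: √((29.39)² + (4.89)²) = √(863.7721 + 23.9121) = 29.79 km
  → nearest: Northgate (8.34 km)
Q4 at (9.08, 2.17):
  Southport: √((-4.41)² + (-24.94)²) = √(19.4481 + 622.0036) = 25.33 km
  Central: √((-16.76)² + (-16.55)²) = √(280.8976 + 273.9025) = 23.55 km
  Northgate: √((-32.51)² + (15.41)²) = √(1056.9001 + 237.4681) = 35.98 km
  Lakeside: √((-14.78)² + (-2.87)²) = √(218.4484 + 8.2369) = 15.06 km
  Midtown: √((5.06)² + (18.68)²) = √(25.6036 + 348.9424) = 19.35 km
  → nearest: Lakeside (15.06 km)
Q5 at (-22.61, -18.24):
  Southport: √((27.28)² + (-4.53)²) = √(744.1984 + 20.5209) = 27.65 km
  Central: √((14.93)² + (3.86)²) = √(222.9049 + 14.8996) = 15.42 km
  Northgate: √((-0.82)² + (35.82)²) = √(0.6724 + 1283.0724) = 35.83 km
  Lakeside: √((16.91)² + (17.54)²) = √(285.9481 + 307.6516) = 24.36 km
  Midtown: √((36.75)² + (39.09)²) = √(1350.5625 + 1528.0281) = 53.65 km
  → nearest: Central (15.42 km)

Q1→Northgate; Q2→Northgate; Q3→Northgate; Q4→Lakeside; Q5→Central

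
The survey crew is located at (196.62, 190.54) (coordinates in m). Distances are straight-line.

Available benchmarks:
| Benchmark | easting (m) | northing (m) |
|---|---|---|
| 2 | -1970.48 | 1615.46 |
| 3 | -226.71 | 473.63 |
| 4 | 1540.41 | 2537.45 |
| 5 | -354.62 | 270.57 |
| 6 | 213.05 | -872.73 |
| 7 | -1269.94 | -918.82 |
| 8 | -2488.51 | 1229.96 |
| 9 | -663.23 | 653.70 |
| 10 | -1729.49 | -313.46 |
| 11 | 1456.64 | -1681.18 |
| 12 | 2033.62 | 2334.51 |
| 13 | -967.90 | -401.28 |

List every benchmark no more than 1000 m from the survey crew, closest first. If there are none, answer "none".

3, 5, 9

Distances from (196.62, 190.54):
2: √((-2167.10)² + (1424.92)²) = √(4696322.4100 + 2030397.0064) = 2593.59 m
3: √((-423.33)² + (283.09)²) = √(179208.2889 + 80139.9481) = 509.26 m
4: √((1343.79)² + (2346.91)²) = √(1805771.5641 + 5507986.5481) = 2704.40 m
5: √((-551.24)² + (80.03)²) = √(303865.5376 + 6404.8009) = 557.02 m
6: √((16.43)² + (-1063.27)²) = √(269.9449 + 1130543.0929) = 1063.40 m
7: √((-1466.56)² + (-1109.36)²) = √(2150798.2336 + 1230679.6096) = 1838.88 m
8: √((-2685.13)² + (1039.42)²) = √(7209923.1169 + 1080393.9364) = 2879.29 m
9: √((-859.85)² + (463.16)²) = √(739342.0225 + 214517.1856) = 976.66 m
10: √((-1926.11)² + (-504.00)²) = √(3709899.7321 + 254016.0000) = 1990.96 m
11: √((1260.02)² + (-1871.72)²) = √(1587650.4004 + 3503335.7584) = 2256.32 m
12: √((1837.00)² + (2143.97)²) = √(3374569.0000 + 4596607.3609) = 2823.33 m
13: √((-1164.52)² + (-591.82)²) = √(1356106.8304 + 350250.9124) = 1306.28 m
Threshold 1000 m: 3 (509.26 m), 5 (557.02 m), 9 (976.66 m) are within range.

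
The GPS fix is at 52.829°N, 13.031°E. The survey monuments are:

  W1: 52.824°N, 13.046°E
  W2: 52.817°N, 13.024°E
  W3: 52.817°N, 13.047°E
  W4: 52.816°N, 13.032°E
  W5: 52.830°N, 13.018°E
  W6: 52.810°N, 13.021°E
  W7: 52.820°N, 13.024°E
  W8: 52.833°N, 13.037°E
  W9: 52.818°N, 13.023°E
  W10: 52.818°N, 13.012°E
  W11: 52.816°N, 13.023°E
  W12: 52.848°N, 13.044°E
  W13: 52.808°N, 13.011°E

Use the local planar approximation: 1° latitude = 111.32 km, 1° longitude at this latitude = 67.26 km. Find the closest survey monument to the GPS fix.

Distances from 52.829°N, 13.031°E:
W1: 1.152 km
W2: 1.416 km
W3: 1.715 km
W4: 1.449 km
W5: 0.881 km
W6: 2.219 km
W7: 1.107 km
W8: 0.601 km
W9: 1.338 km
W10: 1.770 km
W11: 1.544 km
W12: 2.289 km
W13: 2.697 km
Minimum: W8 at 0.601 km.

W8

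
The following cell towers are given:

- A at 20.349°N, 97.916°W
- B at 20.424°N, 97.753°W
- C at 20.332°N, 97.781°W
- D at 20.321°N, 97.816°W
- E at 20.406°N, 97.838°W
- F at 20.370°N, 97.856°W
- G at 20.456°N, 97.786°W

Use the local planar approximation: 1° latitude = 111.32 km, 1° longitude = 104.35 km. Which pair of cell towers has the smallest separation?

Pairwise distances:
A–B: 18.948 km
A–C: 14.214 km
A–D: 10.891 km
A–E: 10.320 km
A–F: 6.683 km
A–G: 18.053 km
B–C: 10.650 km
B–D: 13.217 km
B–E: 9.093 km
B–F: 12.315 km
B–G: 4.955 km
C–D: 3.852 km
C–E: 10.161 km
C–F: 8.896 km
C–G: 13.814 km
D–E: 9.737 km
D–F: 6.868 km
D–G: 15.351 km
E–F: 4.426 km
E–G: 7.773 km
F–G: 12.042 km
Closest pair: C–D at 3.852 km.

C and D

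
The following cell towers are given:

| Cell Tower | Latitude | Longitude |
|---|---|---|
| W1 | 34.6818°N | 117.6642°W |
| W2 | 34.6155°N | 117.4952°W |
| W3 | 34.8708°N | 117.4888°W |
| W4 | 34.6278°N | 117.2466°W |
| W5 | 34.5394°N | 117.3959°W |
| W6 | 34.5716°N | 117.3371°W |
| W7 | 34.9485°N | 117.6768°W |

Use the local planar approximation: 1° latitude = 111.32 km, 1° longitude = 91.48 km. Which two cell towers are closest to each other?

W5 and W6

Pairwise distances:
W1–W2: 17.1315 km
W1–W3: 26.4598 km
W1–W4: 38.6721 km
W1–W5: 29.2181 km
W1–W6: 32.3401 km
W1–W7: 29.7114 km
W2–W3: 28.4260 km
W2–W4: 22.7831 km
W2–W5: 12.4211 km
W2–W6: 15.2663 km
W2–W7: 40.6219 km
W3–W4: 34.9664 km
W3–W5: 37.8577 km
W3–W6: 36.0824 km
W3–W7: 19.2508 km
W4–W5: 16.8339 km
W4–W6: 10.3769 km
W4–W7: 53.1348 km
W5–W6: 6.4639 km
W5–W7: 52.2906 km
W6–W7: 52.2116 km
Closest pair: W5–W6 at 6.4639 km.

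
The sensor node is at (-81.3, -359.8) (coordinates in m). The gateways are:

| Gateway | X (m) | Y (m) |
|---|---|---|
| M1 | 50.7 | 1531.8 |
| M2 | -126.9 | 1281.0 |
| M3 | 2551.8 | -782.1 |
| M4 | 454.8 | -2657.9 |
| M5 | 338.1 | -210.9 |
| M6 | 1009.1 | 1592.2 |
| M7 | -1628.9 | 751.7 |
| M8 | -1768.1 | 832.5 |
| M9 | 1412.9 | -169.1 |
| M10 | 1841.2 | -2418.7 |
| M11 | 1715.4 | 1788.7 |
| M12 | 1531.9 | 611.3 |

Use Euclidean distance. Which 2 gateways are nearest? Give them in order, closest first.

Distances from (-81.3, -359.8):
M1: 1896.2 m
M2: 1641.4 m
M3: 2666.7 m
M4: 2359.8 m
M5: 445.0 m
M6: 2235.9 m
M7: 1905.4 m
M8: 2065.6 m
M9: 1506.3 m
M10: 2816.9 m
M11: 2800.7 m
M12: 1882.9 m
Sorted: M5 (445.0 m) < M9 (1506.3 m) < M2 (1641.4 m) < M12 (1882.9 m) < …

M5, M9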